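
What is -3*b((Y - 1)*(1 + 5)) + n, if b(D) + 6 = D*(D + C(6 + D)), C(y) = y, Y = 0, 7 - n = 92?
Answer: -175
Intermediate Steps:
n = -85 (n = 7 - 1*92 = 7 - 92 = -85)
b(D) = -6 + D*(6 + 2*D) (b(D) = -6 + D*(D + (6 + D)) = -6 + D*(6 + 2*D))
-3*b((Y - 1)*(1 + 5)) + n = -3*(-6 + ((0 - 1)*(1 + 5))**2 + ((0 - 1)*(1 + 5))*(6 + (0 - 1)*(1 + 5))) - 85 = -3*(-6 + (-1*6)**2 + (-1*6)*(6 - 1*6)) - 85 = -3*(-6 + (-6)**2 - 6*(6 - 6)) - 85 = -3*(-6 + 36 - 6*0) - 85 = -3*(-6 + 36 + 0) - 85 = -3*30 - 85 = -90 - 85 = -175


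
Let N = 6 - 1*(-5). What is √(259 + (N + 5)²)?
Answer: √515 ≈ 22.694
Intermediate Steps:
N = 11 (N = 6 + 5 = 11)
√(259 + (N + 5)²) = √(259 + (11 + 5)²) = √(259 + 16²) = √(259 + 256) = √515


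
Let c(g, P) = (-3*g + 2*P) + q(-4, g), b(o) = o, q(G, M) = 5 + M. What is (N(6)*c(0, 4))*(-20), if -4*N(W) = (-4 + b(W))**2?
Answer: 260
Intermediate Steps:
c(g, P) = 5 - 2*g + 2*P (c(g, P) = (-3*g + 2*P) + (5 + g) = 5 - 2*g + 2*P)
N(W) = -(-4 + W)**2/4
(N(6)*c(0, 4))*(-20) = ((-(-4 + 6)**2/4)*(5 - 2*0 + 2*4))*(-20) = ((-1/4*2**2)*(5 + 0 + 8))*(-20) = (-1/4*4*13)*(-20) = -1*13*(-20) = -13*(-20) = 260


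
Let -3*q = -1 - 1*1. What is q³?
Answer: 8/27 ≈ 0.29630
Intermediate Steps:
q = ⅔ (q = -(-1 - 1*1)/3 = -(-1 - 1)/3 = -⅓*(-2) = ⅔ ≈ 0.66667)
q³ = (⅔)³ = 8/27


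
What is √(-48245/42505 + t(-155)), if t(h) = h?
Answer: 2*I*√2820852826/8501 ≈ 12.495*I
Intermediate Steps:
√(-48245/42505 + t(-155)) = √(-48245/42505 - 155) = √(-48245*1/42505 - 155) = √(-9649/8501 - 155) = √(-1327304/8501) = 2*I*√2820852826/8501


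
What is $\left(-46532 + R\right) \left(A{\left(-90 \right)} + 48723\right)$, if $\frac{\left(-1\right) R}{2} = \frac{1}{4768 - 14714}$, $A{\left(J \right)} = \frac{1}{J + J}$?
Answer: $- \frac{45098712090117}{19892} \approx -2.2672 \cdot 10^{9}$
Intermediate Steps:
$A{\left(J \right)} = \frac{1}{2 J}$
$R = \frac{1}{4973}$ ($R = - \frac{2}{4768 - 14714} = - \frac{2}{-9946} = \left(-2\right) \left(- \frac{1}{9946}\right) = \frac{1}{4973} \approx 0.00020109$)
$\left(-46532 + R\right) \left(A{\left(-90 \right)} + 48723\right) = \left(-46532 + \frac{1}{4973}\right) \left(\frac{1}{2 \left(-90\right)} + 48723\right) = - \frac{231403635 \left(\frac{1}{2} \left(- \frac{1}{90}\right) + 48723\right)}{4973} = - \frac{231403635 \left(- \frac{1}{180} + 48723\right)}{4973} = \left(- \frac{231403635}{4973}\right) \frac{8770139}{180} = - \frac{45098712090117}{19892}$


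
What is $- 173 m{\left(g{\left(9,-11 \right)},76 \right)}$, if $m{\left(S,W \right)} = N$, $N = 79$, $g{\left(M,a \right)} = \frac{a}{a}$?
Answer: $-13667$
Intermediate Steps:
$g{\left(M,a \right)} = 1$
$m{\left(S,W \right)} = 79$
$- 173 m{\left(g{\left(9,-11 \right)},76 \right)} = \left(-173\right) 79 = -13667$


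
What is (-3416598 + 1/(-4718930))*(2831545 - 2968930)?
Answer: 443003065207474257/943786 ≈ 4.6939e+11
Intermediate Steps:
(-3416598 + 1/(-4718930))*(2831545 - 2968930) = (-3416598 - 1/4718930)*(-137385) = -16122686800141/4718930*(-137385) = 443003065207474257/943786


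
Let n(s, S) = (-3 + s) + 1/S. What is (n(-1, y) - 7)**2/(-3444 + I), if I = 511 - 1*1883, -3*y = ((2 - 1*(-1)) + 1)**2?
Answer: -32041/1232896 ≈ -0.025988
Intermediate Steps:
y = -16/3 (y = -((2 - 1*(-1)) + 1)**2/3 = -((2 + 1) + 1)**2/3 = -(3 + 1)**2/3 = -1/3*4**2 = -1/3*16 = -16/3 ≈ -5.3333)
n(s, S) = -3 + s + 1/S
I = -1372 (I = 511 - 1883 = -1372)
(n(-1, y) - 7)**2/(-3444 + I) = ((-3 - 1 + 1/(-16/3)) - 7)**2/(-3444 - 1372) = ((-3 - 1 - 3/16) - 7)**2/(-4816) = (-67/16 - 7)**2*(-1/4816) = (-179/16)**2*(-1/4816) = (32041/256)*(-1/4816) = -32041/1232896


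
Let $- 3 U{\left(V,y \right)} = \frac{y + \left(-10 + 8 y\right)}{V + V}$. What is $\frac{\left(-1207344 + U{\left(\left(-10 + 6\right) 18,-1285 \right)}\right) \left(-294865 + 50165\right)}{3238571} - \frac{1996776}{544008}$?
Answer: $\frac{723227550104219743}{7928138396556} \approx 91223.0$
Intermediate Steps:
$U{\left(V,y \right)} = - \frac{-10 + 9 y}{6 V}$ ($U{\left(V,y \right)} = - \frac{\left(y + \left(-10 + 8 y\right)\right) \frac{1}{V + V}}{3} = - \frac{\left(-10 + 9 y\right) \frac{1}{2 V}}{3} = - \frac{\frac{1}{2} \frac{1}{V} \left(-10 + 9 y\right)}{3} = - \frac{-10 + 9 y}{6 V}$)
$\frac{\left(-1207344 + U{\left(\left(-10 + 6\right) 18,-1285 \right)}\right) \left(-294865 + 50165\right)}{3238571} - \frac{1996776}{544008} = \frac{\left(-1207344 + \frac{10 - -11565}{6 \left(-10 + 6\right) 18}\right) \left(-294865 + 50165\right)}{3238571} - \frac{1996776}{544008} = \left(-1207344 + \frac{10 + 11565}{6 \left(\left(-4\right) 18\right)}\right) \left(-244700\right) \frac{1}{3238571} - \frac{83199}{22667} = \left(-1207344 + \frac{1}{6} \frac{1}{-72} \cdot 11575\right) \left(-244700\right) \frac{1}{3238571} - \frac{83199}{22667} = \left(-1207344 + \frac{1}{6} \left(- \frac{1}{72}\right) 11575\right) \left(-244700\right) \frac{1}{3238571} - \frac{83199}{22667} = \left(-1207344 - \frac{11575}{432}\right) \left(-244700\right) \frac{1}{3238571} - \frac{83199}{22667} = \left(- \frac{521584183}{432}\right) \left(-244700\right) \frac{1}{3238571} - \frac{83199}{22667} = \frac{31907912395025}{108} \cdot \frac{1}{3238571} - \frac{83199}{22667} = \frac{31907912395025}{349765668} - \frac{83199}{22667} = \frac{723227550104219743}{7928138396556}$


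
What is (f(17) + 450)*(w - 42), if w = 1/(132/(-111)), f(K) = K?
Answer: -880295/44 ≈ -20007.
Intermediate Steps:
w = -37/44 (w = 1/(132*(-1/111)) = 1/(-44/37) = -37/44 ≈ -0.84091)
(f(17) + 450)*(w - 42) = (17 + 450)*(-37/44 - 42) = 467*(-1885/44) = -880295/44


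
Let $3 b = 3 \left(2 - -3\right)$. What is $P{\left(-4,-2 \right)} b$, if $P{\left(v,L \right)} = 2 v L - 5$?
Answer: $55$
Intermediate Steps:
$P{\left(v,L \right)} = -5 + 2 L v$ ($P{\left(v,L \right)} = 2 L v - 5 = -5 + 2 L v$)
$b = 5$ ($b = \frac{3 \left(2 - -3\right)}{3} = \frac{3 \left(2 + 3\right)}{3} = \frac{3 \cdot 5}{3} = \frac{1}{3} \cdot 15 = 5$)
$P{\left(-4,-2 \right)} b = \left(-5 + 2 \left(-2\right) \left(-4\right)\right) 5 = \left(-5 + 16\right) 5 = 11 \cdot 5 = 55$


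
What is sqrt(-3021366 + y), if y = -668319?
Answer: 3*I*sqrt(409965) ≈ 1920.9*I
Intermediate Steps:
sqrt(-3021366 + y) = sqrt(-3021366 - 668319) = sqrt(-3689685) = 3*I*sqrt(409965)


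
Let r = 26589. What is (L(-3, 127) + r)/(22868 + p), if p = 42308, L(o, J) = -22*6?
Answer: 26457/65176 ≈ 0.40593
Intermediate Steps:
L(o, J) = -132
(L(-3, 127) + r)/(22868 + p) = (-132 + 26589)/(22868 + 42308) = 26457/65176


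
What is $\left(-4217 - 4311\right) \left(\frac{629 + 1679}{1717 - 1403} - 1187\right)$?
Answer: $\frac{1579428240}{157} \approx 1.006 \cdot 10^{7}$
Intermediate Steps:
$\left(-4217 - 4311\right) \left(\frac{629 + 1679}{1717 - 1403} - 1187\right) = \left(-4217 - 4311\right) \left(\frac{2308}{314} - 1187\right) = - 8528 \left(2308 \cdot \frac{1}{314} - 1187\right) = - 8528 \left(\frac{1154}{157} - 1187\right) = \left(-8528\right) \left(- \frac{185205}{157}\right) = \frac{1579428240}{157}$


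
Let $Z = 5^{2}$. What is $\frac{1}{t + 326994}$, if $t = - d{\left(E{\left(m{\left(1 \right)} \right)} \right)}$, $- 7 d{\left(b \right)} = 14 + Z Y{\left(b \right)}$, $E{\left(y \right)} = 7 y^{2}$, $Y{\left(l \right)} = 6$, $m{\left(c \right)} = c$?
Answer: $\frac{7}{2289122} \approx 3.0579 \cdot 10^{-6}$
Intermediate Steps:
$Z = 25$
$d{\left(b \right)} = - \frac{164}{7}$ ($d{\left(b \right)} = - \frac{14 + 25 \cdot 6}{7} = - \frac{14 + 150}{7} = \left(- \frac{1}{7}\right) 164 = - \frac{164}{7}$)
$t = \frac{164}{7}$ ($t = \left(-1\right) \left(- \frac{164}{7}\right) = \frac{164}{7} \approx 23.429$)
$\frac{1}{t + 326994} = \frac{1}{\frac{164}{7} + 326994} = \frac{1}{\frac{2289122}{7}} = \frac{7}{2289122}$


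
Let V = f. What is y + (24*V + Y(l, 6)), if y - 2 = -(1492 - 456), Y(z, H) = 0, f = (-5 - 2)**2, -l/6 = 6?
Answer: 142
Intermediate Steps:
l = -36 (l = -6*6 = -36)
f = 49 (f = (-7)**2 = 49)
V = 49
y = -1034 (y = 2 - (1492 - 456) = 2 - 1*1036 = 2 - 1036 = -1034)
y + (24*V + Y(l, 6)) = -1034 + (24*49 + 0) = -1034 + (1176 + 0) = -1034 + 1176 = 142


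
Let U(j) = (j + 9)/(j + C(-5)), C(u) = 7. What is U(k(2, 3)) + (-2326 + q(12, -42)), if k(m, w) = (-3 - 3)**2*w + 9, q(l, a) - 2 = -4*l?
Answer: -147001/62 ≈ -2371.0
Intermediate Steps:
q(l, a) = 2 - 4*l
k(m, w) = 9 + 36*w (k(m, w) = (-6)**2*w + 9 = 36*w + 9 = 9 + 36*w)
U(j) = (9 + j)/(7 + j) (U(j) = (j + 9)/(j + 7) = (9 + j)/(7 + j))
U(k(2, 3)) + (-2326 + q(12, -42)) = (9 + (9 + 36*3))/(7 + (9 + 36*3)) + (-2326 + (2 - 4*12)) = (9 + (9 + 108))/(7 + (9 + 108)) + (-2326 + (2 - 48)) = (9 + 117)/(7 + 117) + (-2326 - 46) = 126/124 - 2372 = (1/124)*126 - 2372 = 63/62 - 2372 = -147001/62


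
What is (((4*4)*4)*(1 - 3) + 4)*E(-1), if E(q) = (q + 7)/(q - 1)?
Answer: 372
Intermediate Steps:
E(q) = (7 + q)/(-1 + q)
(((4*4)*4)*(1 - 3) + 4)*E(-1) = (((4*4)*4)*(1 - 3) + 4)*((7 - 1)/(-1 - 1)) = ((16*4)*(-2) + 4)*(6/(-2)) = (64*(-2) + 4)*(-½*6) = (-128 + 4)*(-3) = -124*(-3) = 372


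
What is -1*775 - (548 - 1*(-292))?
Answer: -1615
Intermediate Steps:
-1*775 - (548 - 1*(-292)) = -775 - (548 + 292) = -775 - 1*840 = -775 - 840 = -1615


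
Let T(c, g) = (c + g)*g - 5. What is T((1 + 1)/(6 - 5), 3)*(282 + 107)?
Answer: 3890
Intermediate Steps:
T(c, g) = -5 + g*(c + g) (T(c, g) = g*(c + g) - 5 = -5 + g*(c + g))
T((1 + 1)/(6 - 5), 3)*(282 + 107) = (-5 + 3² + ((1 + 1)/(6 - 5))*3)*(282 + 107) = (-5 + 9 + (2/1)*3)*389 = (-5 + 9 + (2*1)*3)*389 = (-5 + 9 + 2*3)*389 = (-5 + 9 + 6)*389 = 10*389 = 3890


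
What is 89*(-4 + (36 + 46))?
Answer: 6942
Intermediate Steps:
89*(-4 + (36 + 46)) = 89*(-4 + 82) = 89*78 = 6942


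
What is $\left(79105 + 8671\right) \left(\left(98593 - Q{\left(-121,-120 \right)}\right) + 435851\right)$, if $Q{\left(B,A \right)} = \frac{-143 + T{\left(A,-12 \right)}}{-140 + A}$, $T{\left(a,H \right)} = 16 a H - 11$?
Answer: $\frac{234595414288}{5} \approx 4.6919 \cdot 10^{10}$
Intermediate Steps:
$T{\left(a,H \right)} = -11 + 16 H a$ ($T{\left(a,H \right)} = 16 H a - 11 = -11 + 16 H a$)
$Q{\left(B,A \right)} = \frac{-154 - 192 A}{-140 + A}$ ($Q{\left(B,A \right)} = \frac{-143 + \left(-11 + 16 \left(-12\right) A\right)}{-140 + A} = \frac{-143 - \left(11 + 192 A\right)}{-140 + A} = \frac{-154 - 192 A}{-140 + A}$)
$\left(79105 + 8671\right) \left(\left(98593 - Q{\left(-121,-120 \right)}\right) + 435851\right) = \left(79105 + 8671\right) \left(\left(98593 - \frac{2 \left(-77 - -11520\right)}{-140 - 120}\right) + 435851\right) = 87776 \left(\left(98593 - \frac{2 \left(-77 + 11520\right)}{-260}\right) + 435851\right) = 87776 \left(\left(98593 - 2 \left(- \frac{1}{260}\right) 11443\right) + 435851\right) = 87776 \left(\left(98593 - - \frac{11443}{130}\right) + 435851\right) = 87776 \left(\left(98593 + \frac{11443}{130}\right) + 435851\right) = 87776 \left(\frac{12828533}{130} + 435851\right) = 87776 \cdot \frac{69489163}{130} = \frac{234595414288}{5}$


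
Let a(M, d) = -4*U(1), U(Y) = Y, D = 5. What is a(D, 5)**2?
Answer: 16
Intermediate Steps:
a(M, d) = -4 (a(M, d) = -4*1 = -4)
a(D, 5)**2 = (-4)**2 = 16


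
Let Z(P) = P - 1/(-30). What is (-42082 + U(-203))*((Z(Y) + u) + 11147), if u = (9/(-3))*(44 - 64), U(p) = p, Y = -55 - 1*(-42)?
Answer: -946679399/2 ≈ -4.7334e+8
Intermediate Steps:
Y = -13 (Y = -55 + 42 = -13)
Z(P) = 1/30 + P (Z(P) = P - 1*(-1/30) = P + 1/30 = 1/30 + P)
u = 60 (u = (9*(-⅓))*(-20) = -3*(-20) = 60)
(-42082 + U(-203))*((Z(Y) + u) + 11147) = (-42082 - 203)*(((1/30 - 13) + 60) + 11147) = -42285*((-389/30 + 60) + 11147) = -42285*(1411/30 + 11147) = -42285*335821/30 = -946679399/2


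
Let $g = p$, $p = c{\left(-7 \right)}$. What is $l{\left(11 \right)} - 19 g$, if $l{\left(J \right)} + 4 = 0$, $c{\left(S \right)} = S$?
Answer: $129$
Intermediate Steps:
$l{\left(J \right)} = -4$ ($l{\left(J \right)} = -4 + 0 = -4$)
$p = -7$
$g = -7$
$l{\left(11 \right)} - 19 g = -4 - -133 = -4 + 133 = 129$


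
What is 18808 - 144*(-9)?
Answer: 20104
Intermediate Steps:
18808 - 144*(-9) = 18808 + 1296 = 20104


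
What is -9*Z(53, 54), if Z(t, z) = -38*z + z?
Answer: 17982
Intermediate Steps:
Z(t, z) = -37*z
-9*Z(53, 54) = -(-333)*54 = -9*(-1998) = 17982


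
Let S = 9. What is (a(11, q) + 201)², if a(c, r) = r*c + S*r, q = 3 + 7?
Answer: 160801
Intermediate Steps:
q = 10
a(c, r) = 9*r + c*r (a(c, r) = r*c + 9*r = c*r + 9*r = 9*r + c*r)
(a(11, q) + 201)² = (10*(9 + 11) + 201)² = (10*20 + 201)² = (200 + 201)² = 401² = 160801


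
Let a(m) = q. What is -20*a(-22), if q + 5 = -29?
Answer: 680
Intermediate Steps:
q = -34 (q = -5 - 29 = -34)
a(m) = -34
-20*a(-22) = -20*(-34) = 680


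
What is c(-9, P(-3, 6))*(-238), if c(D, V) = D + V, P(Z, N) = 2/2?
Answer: 1904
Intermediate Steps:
P(Z, N) = 1 (P(Z, N) = 2*(½) = 1)
c(-9, P(-3, 6))*(-238) = (-9 + 1)*(-238) = -8*(-238) = 1904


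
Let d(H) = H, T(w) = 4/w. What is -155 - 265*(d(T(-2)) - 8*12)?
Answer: 25815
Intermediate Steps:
-155 - 265*(d(T(-2)) - 8*12) = -155 - 265*(4/(-2) - 8*12) = -155 - 265*(4*(-½) - 96) = -155 - 265*(-2 - 96) = -155 - 265*(-98) = -155 + 25970 = 25815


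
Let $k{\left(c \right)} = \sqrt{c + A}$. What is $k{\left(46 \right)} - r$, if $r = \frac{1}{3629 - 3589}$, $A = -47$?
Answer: $- \frac{1}{40} + i \approx -0.025 + 1.0 i$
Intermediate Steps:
$r = \frac{1}{40} \approx 0.025$
$k{\left(c \right)} = \sqrt{-47 + c}$ ($k{\left(c \right)} = \sqrt{c - 47} = \sqrt{-47 + c}$)
$k{\left(46 \right)} - r = \sqrt{-47 + 46} - \frac{1}{40} = \sqrt{-1} - \frac{1}{40} = i - \frac{1}{40} = - \frac{1}{40} + i$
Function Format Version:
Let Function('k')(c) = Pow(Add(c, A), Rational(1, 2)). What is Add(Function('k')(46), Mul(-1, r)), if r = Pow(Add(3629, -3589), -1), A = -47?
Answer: Add(Rational(-1, 40), I) ≈ Add(-0.025000, Mul(1.0000, I))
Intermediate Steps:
r = Rational(1, 40) (r = Pow(40, -1) = Rational(1, 40) ≈ 0.025000)
Function('k')(c) = Pow(Add(-47, c), Rational(1, 2)) (Function('k')(c) = Pow(Add(c, -47), Rational(1, 2)) = Pow(Add(-47, c), Rational(1, 2)))
Add(Function('k')(46), Mul(-1, r)) = Add(Pow(Add(-47, 46), Rational(1, 2)), Mul(-1, Rational(1, 40))) = Add(Pow(-1, Rational(1, 2)), Rational(-1, 40)) = Add(I, Rational(-1, 40)) = Add(Rational(-1, 40), I)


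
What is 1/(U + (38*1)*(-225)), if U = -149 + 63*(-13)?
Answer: -1/9518 ≈ -0.00010506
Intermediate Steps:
U = -968 (U = -149 - 819 = -968)
1/(U + (38*1)*(-225)) = 1/(-968 + (38*1)*(-225)) = 1/(-968 + 38*(-225)) = 1/(-968 - 8550) = 1/(-9518) = -1/9518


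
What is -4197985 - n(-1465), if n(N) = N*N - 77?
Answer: -6344133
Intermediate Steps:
n(N) = -77 + N² (n(N) = N² - 77 = -77 + N²)
-4197985 - n(-1465) = -4197985 - (-77 + (-1465)²) = -4197985 - (-77 + 2146225) = -4197985 - 1*2146148 = -4197985 - 2146148 = -6344133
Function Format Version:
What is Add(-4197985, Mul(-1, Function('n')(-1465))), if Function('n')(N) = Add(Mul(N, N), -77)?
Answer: -6344133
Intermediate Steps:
Function('n')(N) = Add(-77, Pow(N, 2)) (Function('n')(N) = Add(Pow(N, 2), -77) = Add(-77, Pow(N, 2)))
Add(-4197985, Mul(-1, Function('n')(-1465))) = Add(-4197985, Mul(-1, Add(-77, Pow(-1465, 2)))) = Add(-4197985, Mul(-1, Add(-77, 2146225))) = Add(-4197985, Mul(-1, 2146148)) = Add(-4197985, -2146148) = -6344133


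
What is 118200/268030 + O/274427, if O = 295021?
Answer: 11151175003/7355466881 ≈ 1.5160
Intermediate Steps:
118200/268030 + O/274427 = 118200/268030 + 295021/274427 = 118200*(1/268030) + 295021*(1/274427) = 11820/26803 + 295021/274427 = 11151175003/7355466881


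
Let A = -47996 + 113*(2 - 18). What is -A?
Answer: 49804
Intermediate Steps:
A = -49804 (A = -47996 + 113*(-16) = -47996 - 1808 = -49804)
-A = -1*(-49804) = 49804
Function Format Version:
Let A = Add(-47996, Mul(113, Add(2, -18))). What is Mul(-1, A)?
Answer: 49804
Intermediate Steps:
A = -49804 (A = Add(-47996, Mul(113, -16)) = Add(-47996, -1808) = -49804)
Mul(-1, A) = Mul(-1, -49804) = 49804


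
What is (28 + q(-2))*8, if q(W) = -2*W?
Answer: 256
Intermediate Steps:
(28 + q(-2))*8 = (28 - 2*(-2))*8 = (28 + 4)*8 = 32*8 = 256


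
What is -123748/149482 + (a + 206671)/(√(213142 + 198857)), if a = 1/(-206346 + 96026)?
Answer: -61874/74741 + 7599981573*√411999/15150576560 ≈ 321.15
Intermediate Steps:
a = -1/110320 (a = 1/(-110320) = -1/110320 ≈ -9.0645e-6)
-123748/149482 + (a + 206671)/(√(213142 + 198857)) = -123748/149482 + (-1/110320 + 206671)/(√(213142 + 198857)) = -123748*1/149482 + 22799944719/(110320*(√411999)) = -61874/74741 + 22799944719*(√411999/411999)/110320 = -61874/74741 + 7599981573*√411999/15150576560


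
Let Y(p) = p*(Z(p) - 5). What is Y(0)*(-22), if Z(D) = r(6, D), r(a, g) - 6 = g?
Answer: 0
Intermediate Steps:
r(a, g) = 6 + g
Z(D) = 6 + D
Y(p) = p*(1 + p) (Y(p) = p*((6 + p) - 5) = p*(1 + p))
Y(0)*(-22) = (0*(1 + 0))*(-22) = (0*1)*(-22) = 0*(-22) = 0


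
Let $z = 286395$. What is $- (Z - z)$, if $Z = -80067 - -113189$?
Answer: $253273$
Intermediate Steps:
$Z = 33122$ ($Z = -80067 + 113189 = 33122$)
$- (Z - z) = - (33122 - 286395) = \left(-1\right) \left(-253273\right) = 253273$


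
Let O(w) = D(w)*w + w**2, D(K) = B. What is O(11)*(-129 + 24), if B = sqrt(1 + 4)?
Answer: -12705 - 1155*sqrt(5) ≈ -15288.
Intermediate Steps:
B = sqrt(5) ≈ 2.2361
D(K) = sqrt(5)
O(w) = w**2 + w*sqrt(5) (O(w) = sqrt(5)*w + w**2 = w*sqrt(5) + w**2 = w**2 + w*sqrt(5))
O(11)*(-129 + 24) = (11*(11 + sqrt(5)))*(-129 + 24) = (121 + 11*sqrt(5))*(-105) = -12705 - 1155*sqrt(5)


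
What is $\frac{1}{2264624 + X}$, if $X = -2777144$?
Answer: $- \frac{1}{512520} \approx -1.9511 \cdot 10^{-6}$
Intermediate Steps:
$\frac{1}{2264624 + X} = \frac{1}{2264624 - 2777144} = \frac{1}{-512520} = - \frac{1}{512520}$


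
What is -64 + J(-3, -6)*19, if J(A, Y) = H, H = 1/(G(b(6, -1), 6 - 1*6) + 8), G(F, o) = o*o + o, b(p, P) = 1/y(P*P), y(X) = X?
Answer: -493/8 ≈ -61.625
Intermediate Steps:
b(p, P) = P⁻² (b(p, P) = 1/(P*P) = 1/(P²) = P⁻²)
G(F, o) = o + o² (G(F, o) = o² + o = o + o²)
H = ⅛ (H = 1/((6 - 1*6)*(1 + (6 - 1*6)) + 8) = 1/((6 - 6)*(1 + (6 - 6)) + 8) = 1/(0*(1 + 0) + 8) = 1/(0*1 + 8) = 1/(0 + 8) = 1/8 = ⅛ ≈ 0.12500)
J(A, Y) = ⅛
-64 + J(-3, -6)*19 = -64 + (⅛)*19 = -64 + 19/8 = -493/8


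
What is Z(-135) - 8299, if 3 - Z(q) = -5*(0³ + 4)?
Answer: -8276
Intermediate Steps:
Z(q) = 23 (Z(q) = 3 - (-5)*(0³ + 4) = 3 - (-5)*(0 + 4) = 3 - (-5)*4 = 3 - 1*(-20) = 3 + 20 = 23)
Z(-135) - 8299 = 23 - 8299 = -8276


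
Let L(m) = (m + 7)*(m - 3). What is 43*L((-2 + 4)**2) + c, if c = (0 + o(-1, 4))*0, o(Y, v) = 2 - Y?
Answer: 473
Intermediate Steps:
L(m) = (-3 + m)*(7 + m) (L(m) = (7 + m)*(-3 + m) = (-3 + m)*(7 + m))
c = 0 (c = (0 + (2 - 1*(-1)))*0 = (0 + (2 + 1))*0 = (0 + 3)*0 = 3*0 = 0)
43*L((-2 + 4)**2) + c = 43*(-21 + ((-2 + 4)**2)**2 + 4*(-2 + 4)**2) + 0 = 43*(-21 + (2**2)**2 + 4*2**2) + 0 = 43*(-21 + 4**2 + 4*4) + 0 = 43*(-21 + 16 + 16) + 0 = 43*11 + 0 = 473 + 0 = 473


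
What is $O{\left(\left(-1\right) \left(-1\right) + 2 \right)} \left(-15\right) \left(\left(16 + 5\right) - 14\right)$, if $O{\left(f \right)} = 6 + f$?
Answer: $-945$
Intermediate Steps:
$O{\left(\left(-1\right) \left(-1\right) + 2 \right)} \left(-15\right) \left(\left(16 + 5\right) - 14\right) = \left(6 + \left(\left(-1\right) \left(-1\right) + 2\right)\right) \left(-15\right) \left(\left(16 + 5\right) - 14\right) = \left(6 + \left(1 + 2\right)\right) \left(-15\right) \left(21 - 14\right) = \left(6 + 3\right) \left(-15\right) 7 = 9 \left(-15\right) 7 = \left(-135\right) 7 = -945$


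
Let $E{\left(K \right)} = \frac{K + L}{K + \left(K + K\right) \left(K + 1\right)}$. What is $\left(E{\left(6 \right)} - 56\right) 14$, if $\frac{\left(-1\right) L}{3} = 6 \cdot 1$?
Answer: $- \frac{11788}{15} \approx -785.87$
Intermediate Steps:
$L = -18$ ($L = - 3 \cdot 6 \cdot 1 = \left(-3\right) 6 = -18$)
$E{\left(K \right)} = \frac{-18 + K}{K + 2 K \left(1 + K\right)}$ ($E{\left(K \right)} = \frac{K - 18}{K + \left(K + K\right) \left(K + 1\right)} = \frac{-18 + K}{K + 2 K \left(1 + K\right)}$)
$\left(E{\left(6 \right)} - 56\right) 14 = \left(\frac{-18 + 6}{6 \left(3 + 2 \cdot 6\right)} - 56\right) 14 = \left(\frac{1}{6} \frac{1}{3 + 12} \left(-12\right) - 56\right) 14 = \left(\frac{1}{6} \cdot \frac{1}{15} \left(-12\right) - 56\right) 14 = \left(- \frac{2}{15} - 56\right) 14 = \left(- \frac{842}{15}\right) 14 = - \frac{11788}{15}$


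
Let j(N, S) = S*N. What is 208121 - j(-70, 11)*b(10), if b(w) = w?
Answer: 215821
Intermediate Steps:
j(N, S) = N*S
208121 - j(-70, 11)*b(10) = 208121 - (-70*11)*10 = 208121 - (-770)*10 = 208121 - 1*(-7700) = 208121 + 7700 = 215821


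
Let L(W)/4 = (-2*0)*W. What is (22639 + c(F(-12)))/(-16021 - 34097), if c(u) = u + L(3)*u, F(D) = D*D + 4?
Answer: -22787/50118 ≈ -0.45467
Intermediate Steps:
L(W) = 0 (L(W) = 4*((-2*0)*W) = 4*(0*W) = 4*0 = 0)
F(D) = 4 + D**2 (F(D) = D**2 + 4 = 4 + D**2)
c(u) = u (c(u) = u + 0*u = u + 0 = u)
(22639 + c(F(-12)))/(-16021 - 34097) = (22639 + (4 + (-12)**2))/(-16021 - 34097) = (22639 + (4 + 144))/(-50118) = (22639 + 148)*(-1/50118) = 22787*(-1/50118) = -22787/50118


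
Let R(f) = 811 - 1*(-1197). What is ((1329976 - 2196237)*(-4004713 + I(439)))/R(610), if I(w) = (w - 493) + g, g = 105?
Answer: 1734541254391/1004 ≈ 1.7276e+9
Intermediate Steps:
I(w) = -388 + w (I(w) = (w - 493) + 105 = (-493 + w) + 105 = -388 + w)
R(f) = 2008 (R(f) = 811 + 1197 = 2008)
((1329976 - 2196237)*(-4004713 + I(439)))/R(610) = ((1329976 - 2196237)*(-4004713 + (-388 + 439)))/2008 = -866261*(-4004713 + 51)*(1/2008) = -866261*(-4004662)*(1/2008) = 3469082508782*(1/2008) = 1734541254391/1004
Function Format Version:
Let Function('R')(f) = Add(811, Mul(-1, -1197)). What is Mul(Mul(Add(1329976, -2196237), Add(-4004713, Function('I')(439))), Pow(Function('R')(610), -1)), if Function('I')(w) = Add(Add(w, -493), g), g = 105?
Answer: Rational(1734541254391, 1004) ≈ 1.7276e+9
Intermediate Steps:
Function('I')(w) = Add(-388, w) (Function('I')(w) = Add(Add(w, -493), 105) = Add(Add(-493, w), 105) = Add(-388, w))
Function('R')(f) = 2008 (Function('R')(f) = Add(811, 1197) = 2008)
Mul(Mul(Add(1329976, -2196237), Add(-4004713, Function('I')(439))), Pow(Function('R')(610), -1)) = Mul(Mul(Add(1329976, -2196237), Add(-4004713, Add(-388, 439))), Pow(2008, -1)) = Mul(Mul(-866261, Add(-4004713, 51)), Rational(1, 2008)) = Mul(Mul(-866261, -4004662), Rational(1, 2008)) = Mul(3469082508782, Rational(1, 2008)) = Rational(1734541254391, 1004)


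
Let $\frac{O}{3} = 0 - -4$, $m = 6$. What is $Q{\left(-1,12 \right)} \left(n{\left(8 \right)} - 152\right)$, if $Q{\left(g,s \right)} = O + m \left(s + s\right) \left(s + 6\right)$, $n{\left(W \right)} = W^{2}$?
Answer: $-229152$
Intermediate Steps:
$O = 12$ ($O = 3 \left(0 - -4\right) = 3 \left(0 + 4\right) = 3 \cdot 4 = 12$)
$Q{\left(g,s \right)} = 12 + 12 s \left(6 + s\right)$ ($Q{\left(g,s \right)} = 12 + 6 \left(s + s\right) \left(s + 6\right) = 12 + 6 \cdot 2 s \left(6 + s\right) = 12 + 12 s \left(6 + s\right)$)
$Q{\left(-1,12 \right)} \left(n{\left(8 \right)} - 152\right) = \left(12 + 12 \cdot 12^{2} + 72 \cdot 12\right) \left(8^{2} - 152\right) = \left(12 + 12 \cdot 144 + 864\right) \left(64 - 152\right) = \left(12 + 1728 + 864\right) \left(-88\right) = 2604 \left(-88\right) = -229152$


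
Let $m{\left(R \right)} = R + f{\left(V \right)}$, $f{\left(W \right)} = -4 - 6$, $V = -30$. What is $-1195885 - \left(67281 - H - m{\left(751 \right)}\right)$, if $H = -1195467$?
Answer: $-2457892$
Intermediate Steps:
$f{\left(W \right)} = -10$ ($f{\left(W \right)} = -4 - 6 = -10$)
$m{\left(R \right)} = -10 + R$ ($m{\left(R \right)} = R - 10 = -10 + R$)
$-1195885 - \left(67281 - H - m{\left(751 \right)}\right) = -1195885 + \left(\left(\left(\left(-10 + 751\right) - -348510\right) - 1195467\right) - 415791\right) = -1195885 + \left(\left(\left(741 + 348510\right) - 1195467\right) - 415791\right) = -1195885 + \left(\left(349251 - 1195467\right) - 415791\right) = -1195885 - 1262007 = -2457892$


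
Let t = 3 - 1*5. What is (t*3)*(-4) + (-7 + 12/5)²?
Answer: 1129/25 ≈ 45.160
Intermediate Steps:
t = -2 (t = 3 - 5 = -2)
(t*3)*(-4) + (-7 + 12/5)² = -2*3*(-4) + (-7 + 12/5)² = -6*(-4) + (-7 + 12*(⅕))² = 24 + (-7 + 12/5)² = 24 + (-23/5)² = 24 + 529/25 = 1129/25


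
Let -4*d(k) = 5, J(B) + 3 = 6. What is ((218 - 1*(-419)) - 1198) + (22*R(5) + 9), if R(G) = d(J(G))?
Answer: -1159/2 ≈ -579.50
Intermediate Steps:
J(B) = 3 (J(B) = -3 + 6 = 3)
d(k) = -5/4 (d(k) = -¼*5 = -5/4)
R(G) = -5/4
((218 - 1*(-419)) - 1198) + (22*R(5) + 9) = ((218 - 1*(-419)) - 1198) + (22*(-5/4) + 9) = ((218 + 419) - 1198) + (-55/2 + 9) = (637 - 1198) - 37/2 = -561 - 37/2 = -1159/2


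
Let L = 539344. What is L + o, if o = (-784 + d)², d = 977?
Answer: 576593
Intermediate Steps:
o = 37249 (o = (-784 + 977)² = 193² = 37249)
L + o = 539344 + 37249 = 576593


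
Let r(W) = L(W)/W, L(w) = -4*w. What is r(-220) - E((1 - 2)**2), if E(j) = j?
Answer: -5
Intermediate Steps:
r(W) = -4 (r(W) = (-4*W)/W = -4)
r(-220) - E((1 - 2)**2) = -4 - (1 - 2)**2 = -4 - 1*(-1)**2 = -4 - 1*1 = -4 - 1 = -5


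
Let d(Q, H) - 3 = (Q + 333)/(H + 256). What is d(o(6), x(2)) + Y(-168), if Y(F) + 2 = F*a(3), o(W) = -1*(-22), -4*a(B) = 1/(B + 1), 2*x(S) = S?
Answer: 6621/514 ≈ 12.881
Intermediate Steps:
x(S) = S/2
a(B) = -1/(4*(1 + B)) (a(B) = -1/(4*(B + 1)) = -1/(4*(1 + B)))
o(W) = 22
Y(F) = -2 - F/16 (Y(F) = -2 + F*(-1/(4 + 4*3)) = -2 + F*(-1/(4 + 12)) = -2 + F*(-1/16) = -2 - F/16)
d(Q, H) = 3 + (333 + Q)/(256 + H) (d(Q, H) = 3 + (Q + 333)/(H + 256) = 3 + (333 + Q)/(256 + H))
d(o(6), x(2)) + Y(-168) = (1101 + 22 + 3*((½)*2))/(256 + (½)*2) + (-2 - 1/16*(-168)) = (1101 + 22 + 3*1)/(256 + 1) + (-2 + 21/2) = (1101 + 22 + 3)/257 + 17/2 = (1/257)*1126 + 17/2 = 1126/257 + 17/2 = 6621/514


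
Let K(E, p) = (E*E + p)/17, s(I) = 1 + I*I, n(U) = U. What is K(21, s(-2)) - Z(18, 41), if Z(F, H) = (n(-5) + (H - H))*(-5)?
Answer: 21/17 ≈ 1.2353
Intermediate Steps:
Z(F, H) = 25 (Z(F, H) = (-5 + (H - H))*(-5) = (-5 + 0)*(-5) = -5*(-5) = 25)
s(I) = 1 + I²
K(E, p) = p/17 + E²/17 (K(E, p) = (E² + p)*(1/17) = (p + E²)*(1/17) = p/17 + E²/17)
K(21, s(-2)) - Z(18, 41) = ((1 + (-2)²)/17 + (1/17)*21²) - 1*25 = ((1 + 4)/17 + (1/17)*441) - 25 = ((1/17)*5 + 441/17) - 25 = (5/17 + 441/17) - 25 = 446/17 - 25 = 21/17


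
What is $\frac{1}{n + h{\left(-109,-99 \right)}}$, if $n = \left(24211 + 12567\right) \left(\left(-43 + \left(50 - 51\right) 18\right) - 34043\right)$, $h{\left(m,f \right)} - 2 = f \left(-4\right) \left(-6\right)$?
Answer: $- \frac{1}{1254279286} \approx -7.9727 \cdot 10^{-10}$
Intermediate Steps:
$h{\left(m,f \right)} = 2 + 24 f$ ($h{\left(m,f \right)} = 2 + f \left(-4\right) \left(-6\right) = 2 + - 4 f \left(-6\right) = 2 + 24 f$)
$n = -1254276912$ ($n = 36778 \left(\left(-43 - 18\right) - 34043\right) = 36778 \left(-61 - 34043\right) = 36778 \left(-34104\right) = -1254276912$)
$\frac{1}{n + h{\left(-109,-99 \right)}} = \frac{1}{-1254276912 + \left(2 + 24 \left(-99\right)\right)} = \frac{1}{-1254276912 + \left(2 - 2376\right)} = \frac{1}{-1254276912 - 2374} = \frac{1}{-1254279286} = - \frac{1}{1254279286}$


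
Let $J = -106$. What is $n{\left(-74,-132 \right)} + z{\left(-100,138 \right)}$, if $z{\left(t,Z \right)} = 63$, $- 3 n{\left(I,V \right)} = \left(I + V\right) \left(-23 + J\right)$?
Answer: $-8795$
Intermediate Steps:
$n{\left(I,V \right)} = 43 I + 43 V$ ($n{\left(I,V \right)} = - \frac{\left(I + V\right) \left(-23 - 106\right)}{3} = - \frac{\left(I + V\right) \left(-129\right)}{3} = - \frac{- 129 I - 129 V}{3} = 43 I + 43 V$)
$n{\left(-74,-132 \right)} + z{\left(-100,138 \right)} = \left(43 \left(-74\right) + 43 \left(-132\right)\right) + 63 = \left(-3182 - 5676\right) + 63 = -8858 + 63 = -8795$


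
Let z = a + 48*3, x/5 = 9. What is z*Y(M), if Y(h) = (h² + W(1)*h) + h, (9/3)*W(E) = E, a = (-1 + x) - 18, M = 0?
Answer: 0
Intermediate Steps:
x = 45 (x = 5*9 = 45)
a = 26 (a = (-1 + 45) - 18 = 44 - 18 = 26)
W(E) = E/3
Y(h) = h² + 4*h/3 (Y(h) = (h² + ((⅓)*1)*h) + h = (h² + h/3) + h = h² + 4*h/3)
z = 170 (z = 26 + 48*3 = 26 + 144 = 170)
z*Y(M) = 170*((⅓)*0*(4 + 3*0)) = 170*((⅓)*0*(4 + 0)) = 170*((⅓)*0*4) = 170*0 = 0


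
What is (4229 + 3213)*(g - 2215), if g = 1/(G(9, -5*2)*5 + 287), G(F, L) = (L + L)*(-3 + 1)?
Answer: -8027715168/487 ≈ -1.6484e+7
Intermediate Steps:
G(F, L) = -4*L (G(F, L) = (2*L)*(-2) = -4*L)
g = 1/487 (g = 1/(-(-20)*2*5 + 287) = 1/(-4*(-10)*5 + 287) = 1/(40*5 + 287) = 1/(200 + 287) = 1/487 ≈ 0.0020534)
(4229 + 3213)*(g - 2215) = (4229 + 3213)*(1/487 - 2215) = 7442*(-1078704/487) = -8027715168/487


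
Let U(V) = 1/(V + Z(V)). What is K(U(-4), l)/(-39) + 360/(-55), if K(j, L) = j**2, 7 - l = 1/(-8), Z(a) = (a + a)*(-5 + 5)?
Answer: -44939/6864 ≈ -6.5471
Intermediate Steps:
Z(a) = 0 (Z(a) = (2*a)*0 = 0)
l = 57/8 (l = 7 - 1/(-8) = 7 - 1*(-1/8) = 7 + 1/8 = 57/8 ≈ 7.1250)
U(V) = 1/V (U(V) = 1/(V + 0) = 1/V)
K(U(-4), l)/(-39) + 360/(-55) = (1/(-4))**2/(-39) + 360/(-55) = (-1/4)**2*(-1/39) + 360*(-1/55) = (1/16)*(-1/39) - 72/11 = -1/624 - 72/11 = -44939/6864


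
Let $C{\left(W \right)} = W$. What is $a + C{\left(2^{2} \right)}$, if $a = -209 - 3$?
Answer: $-208$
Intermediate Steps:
$a = -212$
$a + C{\left(2^{2} \right)} = -212 + 2^{2} = -212 + 4 = -208$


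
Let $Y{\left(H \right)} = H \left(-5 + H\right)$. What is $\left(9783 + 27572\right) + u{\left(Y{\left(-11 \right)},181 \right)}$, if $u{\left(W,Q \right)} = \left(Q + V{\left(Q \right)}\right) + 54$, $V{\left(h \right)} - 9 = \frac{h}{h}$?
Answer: $37600$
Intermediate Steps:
$V{\left(h \right)} = 10$ ($V{\left(h \right)} = 9 + \frac{h}{h} = 9 + 1 = 10$)
$u{\left(W,Q \right)} = 64 + Q$ ($u{\left(W,Q \right)} = \left(Q + 10\right) + 54 = \left(10 + Q\right) + 54 = 64 + Q$)
$\left(9783 + 27572\right) + u{\left(Y{\left(-11 \right)},181 \right)} = \left(9783 + 27572\right) + \left(64 + 181\right) = 37355 + 245 = 37600$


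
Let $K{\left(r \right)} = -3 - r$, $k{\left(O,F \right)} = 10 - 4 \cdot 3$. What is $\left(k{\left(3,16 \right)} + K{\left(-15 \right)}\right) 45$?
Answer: $450$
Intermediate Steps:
$k{\left(O,F \right)} = -2$ ($k{\left(O,F \right)} = 10 - 12 = -2$)
$\left(k{\left(3,16 \right)} + K{\left(-15 \right)}\right) 45 = \left(-2 - -12\right) 45 = \left(-2 + \left(-3 + 15\right)\right) 45 = \left(-2 + 12\right) 45 = 10 \cdot 45 = 450$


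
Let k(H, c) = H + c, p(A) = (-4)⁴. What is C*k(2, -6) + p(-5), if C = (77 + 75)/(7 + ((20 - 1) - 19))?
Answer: 1184/7 ≈ 169.14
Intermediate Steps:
p(A) = 256
C = 152/7 (C = 152/(7 + (19 - 19)) = 152/(7 + 0) = 152/7 ≈ 21.714)
C*k(2, -6) + p(-5) = 152*(2 - 6)/7 + 256 = (152/7)*(-4) + 256 = -608/7 + 256 = 1184/7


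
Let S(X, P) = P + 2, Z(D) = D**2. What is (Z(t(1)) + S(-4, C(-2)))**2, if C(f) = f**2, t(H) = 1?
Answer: 49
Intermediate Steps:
S(X, P) = 2 + P
(Z(t(1)) + S(-4, C(-2)))**2 = (1**2 + (2 + (-2)**2))**2 = (1 + (2 + 4))**2 = (1 + 6)**2 = 7**2 = 49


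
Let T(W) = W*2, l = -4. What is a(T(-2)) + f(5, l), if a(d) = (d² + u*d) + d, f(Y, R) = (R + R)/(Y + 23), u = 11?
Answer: -226/7 ≈ -32.286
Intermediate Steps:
T(W) = 2*W
f(Y, R) = 2*R/(23 + Y) (f(Y, R) = (2*R)/(23 + Y) = 2*R/(23 + Y))
a(d) = d² + 12*d (a(d) = (d² + 11*d) + d = d² + 12*d)
a(T(-2)) + f(5, l) = (2*(-2))*(12 + 2*(-2)) + 2*(-4)/(23 + 5) = -4*(12 - 4) + 2*(-4)/28 = -4*8 + 2*(-4)*(1/28) = -32 - 2/7 = -226/7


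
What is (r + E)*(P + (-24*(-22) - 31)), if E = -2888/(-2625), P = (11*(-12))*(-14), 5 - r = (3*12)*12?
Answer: -74905129/75 ≈ -9.9874e+5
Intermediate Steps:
r = -427 (r = 5 - 3*12*12 = 5 - 36*12 = 5 - 1*432 = 5 - 432 = -427)
P = 1848 (P = -132*(-14) = 1848)
E = 2888/2625 (E = -2888*(-1/2625) = 2888/2625 ≈ 1.1002)
(r + E)*(P + (-24*(-22) - 31)) = (-427 + 2888/2625)*(1848 + (-24*(-22) - 31)) = -1117987*(1848 + (528 - 31))/2625 = -1117987*(1848 + 497)/2625 = -1117987/2625*2345 = -74905129/75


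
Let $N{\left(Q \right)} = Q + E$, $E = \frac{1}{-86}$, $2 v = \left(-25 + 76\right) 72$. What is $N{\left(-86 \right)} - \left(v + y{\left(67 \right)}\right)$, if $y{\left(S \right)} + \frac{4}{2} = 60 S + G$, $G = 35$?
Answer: $- \frac{513851}{86} \approx -5975.0$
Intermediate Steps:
$v = 1836$ ($v = \frac{\left(-25 + 76\right) 72}{2} = \frac{51 \cdot 72}{2} = \frac{1}{2} \cdot 3672 = 1836$)
$E = - \frac{1}{86} \approx -0.011628$
$y{\left(S \right)} = 33 + 60 S$ ($y{\left(S \right)} = -2 + \left(60 S + 35\right) = -2 + \left(35 + 60 S\right) = 33 + 60 S$)
$N{\left(Q \right)} = - \frac{1}{86} + Q$ ($N{\left(Q \right)} = Q - \frac{1}{86} = - \frac{1}{86} + Q$)
$N{\left(-86 \right)} - \left(v + y{\left(67 \right)}\right) = \left(- \frac{1}{86} - 86\right) - \left(1836 + \left(33 + 60 \cdot 67\right)\right) = - \frac{7397}{86} - \left(1836 + \left(33 + 4020\right)\right) = - \frac{7397}{86} - \left(1836 + 4053\right) = - \frac{7397}{86} - 5889 = - \frac{513851}{86}$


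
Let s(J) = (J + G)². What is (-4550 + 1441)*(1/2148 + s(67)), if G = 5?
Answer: -34619439397/2148 ≈ -1.6117e+7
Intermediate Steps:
s(J) = (5 + J)² (s(J) = (J + 5)² = (5 + J)²)
(-4550 + 1441)*(1/2148 + s(67)) = (-4550 + 1441)*(1/2148 + (5 + 67)²) = -3109*(1/2148 + 72²) = -3109*(1/2148 + 5184) = -3109*11135233/2148 = -34619439397/2148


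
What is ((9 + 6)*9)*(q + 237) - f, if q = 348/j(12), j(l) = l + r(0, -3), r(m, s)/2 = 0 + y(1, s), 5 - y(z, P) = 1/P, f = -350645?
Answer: 6540115/17 ≈ 3.8471e+5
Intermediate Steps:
y(z, P) = 5 - 1/P
r(m, s) = 10 - 2/s (r(m, s) = 2*(0 + (5 - 1/s)) = 2*(5 - 1/s) = 10 - 2/s)
j(l) = 32/3 + l (j(l) = l + (10 - 2/(-3)) = l + (10 - 2*(-1/3)) = l + (10 + 2/3) = l + 32/3 = 32/3 + l)
q = 261/17 (q = 348/(32/3 + 12) = 348/(68/3) = 348*(3/68) = 261/17 ≈ 15.353)
((9 + 6)*9)*(q + 237) - f = ((9 + 6)*9)*(261/17 + 237) - 1*(-350645) = (15*9)*(4290/17) + 350645 = 135*(4290/17) + 350645 = 579150/17 + 350645 = 6540115/17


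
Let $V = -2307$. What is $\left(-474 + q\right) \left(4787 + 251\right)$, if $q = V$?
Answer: $-14010678$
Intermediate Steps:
$q = -2307$
$\left(-474 + q\right) \left(4787 + 251\right) = \left(-474 - 2307\right) \left(4787 + 251\right) = \left(-2781\right) 5038 = -14010678$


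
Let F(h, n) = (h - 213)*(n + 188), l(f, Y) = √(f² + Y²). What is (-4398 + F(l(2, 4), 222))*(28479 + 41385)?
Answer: -6408484992 + 57288480*√5 ≈ -6.2804e+9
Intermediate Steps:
l(f, Y) = √(Y² + f²)
F(h, n) = (-213 + h)*(188 + n)
(-4398 + F(l(2, 4), 222))*(28479 + 41385) = (-4398 + (-40044 - 213*222 + 188*√(4² + 2²) + √(4² + 2²)*222))*(28479 + 41385) = (-4398 + (-40044 - 47286 + 188*√(16 + 4) + √(16 + 4)*222))*69864 = (-4398 + (-40044 - 47286 + 188*√20 + √20*222))*69864 = (-4398 + (-40044 - 47286 + 188*(2*√5) + (2*√5)*222))*69864 = (-4398 + (-40044 - 47286 + 376*√5 + 444*√5))*69864 = (-4398 + (-87330 + 820*√5))*69864 = (-91728 + 820*√5)*69864 = -6408484992 + 57288480*√5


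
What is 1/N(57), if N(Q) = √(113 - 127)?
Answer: -I*√14/14 ≈ -0.26726*I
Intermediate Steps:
N(Q) = I*√14 (N(Q) = √(-14) = I*√14)
1/N(57) = 1/(I*√14) = -I*√14/14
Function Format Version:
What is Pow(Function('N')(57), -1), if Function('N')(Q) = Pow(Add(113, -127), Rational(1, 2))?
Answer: Mul(Rational(-1, 14), I, Pow(14, Rational(1, 2))) ≈ Mul(-0.26726, I)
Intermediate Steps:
Function('N')(Q) = Mul(I, Pow(14, Rational(1, 2))) (Function('N')(Q) = Pow(-14, Rational(1, 2)) = Mul(I, Pow(14, Rational(1, 2))))
Pow(Function('N')(57), -1) = Pow(Mul(I, Pow(14, Rational(1, 2))), -1) = Mul(Rational(-1, 14), I, Pow(14, Rational(1, 2)))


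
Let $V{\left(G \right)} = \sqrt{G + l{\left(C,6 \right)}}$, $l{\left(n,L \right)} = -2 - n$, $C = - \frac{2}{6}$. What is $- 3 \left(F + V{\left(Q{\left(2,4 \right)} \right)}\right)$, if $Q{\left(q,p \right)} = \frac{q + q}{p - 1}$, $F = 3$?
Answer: $-9 - i \sqrt{3} \approx -9.0 - 1.732 i$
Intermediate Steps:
$C = - \frac{1}{3}$ ($C = \left(-2\right) \frac{1}{6} = - \frac{1}{3} \approx -0.33333$)
$Q{\left(q,p \right)} = \frac{2 q}{-1 + p}$
$V{\left(G \right)} = \sqrt{- \frac{5}{3} + G}$ ($V{\left(G \right)} = \sqrt{G - \frac{5}{3}} = \sqrt{- \frac{5}{3} + G}$)
$- 3 \left(F + V{\left(Q{\left(2,4 \right)} \right)}\right) = - 3 \left(3 + \frac{\sqrt{-15 + 9 \cdot 2 \cdot 2 \frac{1}{-1 + 4}}}{3}\right) = - 3 \left(3 + \frac{\sqrt{-15 + 9 \cdot 2 \cdot 2 \cdot \frac{1}{3}}}{3}\right) = - 3 \left(3 + \frac{\sqrt{-15 + 9 \cdot \frac{4}{3}}}{3}\right) = - 3 \left(3 + \frac{\sqrt{-15 + 12}}{3}\right) = - 3 \left(3 + \frac{\sqrt{-3}}{3}\right) = - 3 \left(3 + \frac{i \sqrt{3}}{3}\right) = -9 - i \sqrt{3}$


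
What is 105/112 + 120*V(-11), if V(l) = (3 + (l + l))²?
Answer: 693135/16 ≈ 43321.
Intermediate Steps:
V(l) = (3 + 2*l)²
105/112 + 120*V(-11) = 105/112 + 120*(3 + 2*(-11))² = 105*(1/112) + 120*(3 - 22)² = 15/16 + 120*(-19)² = 15/16 + 120*361 = 15/16 + 43320 = 693135/16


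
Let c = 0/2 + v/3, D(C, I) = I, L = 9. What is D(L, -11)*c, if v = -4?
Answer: 44/3 ≈ 14.667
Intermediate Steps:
c = -4/3 (c = 0/2 - 4/3 = 0*(½) - 4*⅓ = 0 - 4/3 = -4/3 ≈ -1.3333)
D(L, -11)*c = -11*(-4/3) = 44/3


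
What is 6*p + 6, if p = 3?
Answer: 24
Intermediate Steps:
6*p + 6 = 6*3 + 6 = 18 + 6 = 24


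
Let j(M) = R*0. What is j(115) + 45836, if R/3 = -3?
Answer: 45836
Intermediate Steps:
R = -9 (R = 3*(-3) = -9)
j(M) = 0 (j(M) = -9*0 = 0)
j(115) + 45836 = 0 + 45836 = 45836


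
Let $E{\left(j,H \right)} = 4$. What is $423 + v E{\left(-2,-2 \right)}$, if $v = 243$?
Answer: $1395$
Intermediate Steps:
$423 + v E{\left(-2,-2 \right)} = 423 + 243 \cdot 4 = 423 + 972 = 1395$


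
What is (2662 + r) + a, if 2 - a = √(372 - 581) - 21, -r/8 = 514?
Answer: -1427 - I*√209 ≈ -1427.0 - 14.457*I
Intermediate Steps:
r = -4112 (r = -8*514 = -4112)
a = 23 - I*√209 (a = 2 - (√(372 - 581) - 21) = 2 - (√(-209) - 21) = 2 - (I*√209 - 21) = 2 - (-21 + I*√209) = 2 + (21 - I*√209) = 23 - I*√209 ≈ 23.0 - 14.457*I)
(2662 + r) + a = (2662 - 4112) + (23 - I*√209) = -1450 + (23 - I*√209) = -1427 - I*√209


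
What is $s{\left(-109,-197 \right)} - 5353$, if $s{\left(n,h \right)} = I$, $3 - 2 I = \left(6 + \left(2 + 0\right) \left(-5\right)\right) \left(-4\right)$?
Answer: $- \frac{10719}{2} \approx -5359.5$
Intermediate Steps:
$I = - \frac{13}{2}$ ($I = \frac{3}{2} - \frac{\left(6 + \left(2 + 0\right) \left(-5\right)\right) \left(-4\right)}{2} = \frac{3}{2} - \frac{\left(6 + 2 \left(-5\right)\right) \left(-4\right)}{2} = \frac{3}{2} - \frac{\left(6 - 10\right) \left(-4\right)}{2} = \frac{3}{2} - \frac{\left(-4\right) \left(-4\right)}{2} = \frac{3}{2} - 8 = - \frac{13}{2} \approx -6.5$)
$s{\left(n,h \right)} = - \frac{13}{2}$
$s{\left(-109,-197 \right)} - 5353 = - \frac{13}{2} - 5353 = - \frac{10719}{2}$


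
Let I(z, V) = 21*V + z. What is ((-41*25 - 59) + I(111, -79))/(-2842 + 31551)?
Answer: -2632/28709 ≈ -0.091679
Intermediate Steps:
I(z, V) = z + 21*V
((-41*25 - 59) + I(111, -79))/(-2842 + 31551) = ((-41*25 - 59) + (111 + 21*(-79)))/(-2842 + 31551) = ((-1025 - 59) + (111 - 1659))/28709 = (-1084 - 1548)*(1/28709) = -2632*1/28709 = -2632/28709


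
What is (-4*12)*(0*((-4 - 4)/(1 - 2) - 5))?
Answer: 0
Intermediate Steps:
(-4*12)*(0*((-4 - 4)/(1 - 2) - 5)) = -0*(-8/(-1) - 5) = -0*(-8*(-1) - 5) = -0*(8 - 5) = -0*3 = -48*0 = 0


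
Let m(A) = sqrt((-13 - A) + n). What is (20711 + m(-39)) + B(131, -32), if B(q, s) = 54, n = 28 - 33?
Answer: 20765 + sqrt(21) ≈ 20770.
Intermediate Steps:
n = -5
m(A) = sqrt(-18 - A) (m(A) = sqrt((-13 - A) - 5) = sqrt(-18 - A))
(20711 + m(-39)) + B(131, -32) = (20711 + sqrt(-18 - 1*(-39))) + 54 = (20711 + sqrt(-18 + 39)) + 54 = (20711 + sqrt(21)) + 54 = 20765 + sqrt(21)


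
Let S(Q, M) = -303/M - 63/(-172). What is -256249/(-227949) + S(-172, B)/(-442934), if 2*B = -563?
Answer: 10990989199489927/9777178666073976 ≈ 1.1241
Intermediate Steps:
B = -563/2 (B = (½)*(-563) = -563/2 ≈ -281.50)
S(Q, M) = 63/172 - 303/M (S(Q, M) = -303/M - 63*(-1/172) = -303/M + 63/172 = 63/172 - 303/M)
-256249/(-227949) + S(-172, B)/(-442934) = -256249/(-227949) + (63/172 - 303/(-563/2))/(-442934) = -256249*(-1/227949) + (63/172 - 303*(-2/563))*(-1/442934) = 256249/227949 + (63/172 + 606/563)*(-1/442934) = 256249/227949 + (139701/96836)*(-1/442934) = 256249/227949 - 139701/42891956824 = 10990989199489927/9777178666073976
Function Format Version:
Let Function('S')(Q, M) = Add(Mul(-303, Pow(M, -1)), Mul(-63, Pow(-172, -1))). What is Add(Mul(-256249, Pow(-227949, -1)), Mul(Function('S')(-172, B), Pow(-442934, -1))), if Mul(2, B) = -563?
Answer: Rational(10990989199489927, 9777178666073976) ≈ 1.1241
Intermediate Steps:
B = Rational(-563, 2) (B = Mul(Rational(1, 2), -563) = Rational(-563, 2) ≈ -281.50)
Function('S')(Q, M) = Add(Rational(63, 172), Mul(-303, Pow(M, -1))) (Function('S')(Q, M) = Add(Mul(-303, Pow(M, -1)), Mul(-63, Rational(-1, 172))) = Add(Mul(-303, Pow(M, -1)), Rational(63, 172)) = Add(Rational(63, 172), Mul(-303, Pow(M, -1))))
Add(Mul(-256249, Pow(-227949, -1)), Mul(Function('S')(-172, B), Pow(-442934, -1))) = Add(Mul(-256249, Pow(-227949, -1)), Mul(Add(Rational(63, 172), Mul(-303, Pow(Rational(-563, 2), -1))), Pow(-442934, -1))) = Add(Mul(-256249, Rational(-1, 227949)), Mul(Add(Rational(63, 172), Mul(-303, Rational(-2, 563))), Rational(-1, 442934))) = Add(Rational(256249, 227949), Mul(Add(Rational(63, 172), Rational(606, 563)), Rational(-1, 442934))) = Add(Rational(256249, 227949), Mul(Rational(139701, 96836), Rational(-1, 442934))) = Add(Rational(256249, 227949), Rational(-139701, 42891956824)) = Rational(10990989199489927, 9777178666073976)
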